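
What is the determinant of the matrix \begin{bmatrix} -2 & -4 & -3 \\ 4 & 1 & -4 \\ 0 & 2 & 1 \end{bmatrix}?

Expand along row 3:
  − 2 · |-2 -3; 4 -4| = −2·(8 − (-12)) = -40
  + 1 · |-2 -4; 4 1| = 1·(-2 − (-16)) = 14
Sum: (-40) + (14) = -26

-26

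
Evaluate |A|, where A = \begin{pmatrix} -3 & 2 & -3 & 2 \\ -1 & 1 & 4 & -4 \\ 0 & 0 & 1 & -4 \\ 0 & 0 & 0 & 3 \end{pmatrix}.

det(A) = -3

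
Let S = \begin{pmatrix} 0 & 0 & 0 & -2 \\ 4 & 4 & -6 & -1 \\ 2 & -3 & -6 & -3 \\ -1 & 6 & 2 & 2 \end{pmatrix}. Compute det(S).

Expand along row 1 (it has 3 zeros):
  − (-2) · M_14   where M_14 = det([4 4 -6; 2 -3 -6; -1 6 2]) = 74
det = (-1)·(-2)·(74) = 148

148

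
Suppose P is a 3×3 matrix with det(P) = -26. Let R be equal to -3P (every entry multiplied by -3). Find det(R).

The determinant is 702.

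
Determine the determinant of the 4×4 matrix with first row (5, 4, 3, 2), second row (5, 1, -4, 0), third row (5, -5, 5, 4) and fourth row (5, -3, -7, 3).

-1195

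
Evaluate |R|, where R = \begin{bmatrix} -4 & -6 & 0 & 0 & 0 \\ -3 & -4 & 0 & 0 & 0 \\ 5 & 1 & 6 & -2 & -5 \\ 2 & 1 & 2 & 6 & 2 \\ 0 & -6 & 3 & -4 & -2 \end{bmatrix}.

R is block lower-triangular with a 2×2 block and a 3×3 block on the diagonal, so its determinant equals the product of the determinants of the diagonal blocks.
det of the 2×2 block = -2
det of the 3×3 block = 86
det = (-2)·(86) = -172

-172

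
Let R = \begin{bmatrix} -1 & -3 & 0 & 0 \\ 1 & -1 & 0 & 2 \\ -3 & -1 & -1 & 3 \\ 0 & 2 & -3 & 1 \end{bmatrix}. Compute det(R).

Expand along row 1 (it has 2 zeros):
  + (-1) · M_11   where M_11 = det([-1 0 2; -1 -1 3; 2 -3 1]) = 2
  − (-3) · M_12   where M_12 = det([1 0 2; -3 -1 3; 0 -3 1]) = 26
det = (+1)·(-1)·(2) + (-1)·(-3)·(26) = 76

76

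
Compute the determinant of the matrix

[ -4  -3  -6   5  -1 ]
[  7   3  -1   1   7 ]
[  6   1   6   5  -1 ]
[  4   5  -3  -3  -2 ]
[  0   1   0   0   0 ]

4258

Expand along row 5 (it has 4 zeros):
  − (1) · M_52   where M_52 = det([-4 -6 5 -1; 7 -1 1 7; 6 6 5 -1; 4 -3 -3 -2]) = -4258
det = (-1)·(1)·(-4258) = 4258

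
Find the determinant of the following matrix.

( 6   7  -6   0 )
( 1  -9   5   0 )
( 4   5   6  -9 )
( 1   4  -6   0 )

The determinant is 1827.

Expand along column 4 (it has 3 zeros):
  − (-9) · M_34   where M_34 = det([6 7 -6; 1 -9 5; 1 4 -6]) = 203
det = (-1)·(-9)·(203) = 1827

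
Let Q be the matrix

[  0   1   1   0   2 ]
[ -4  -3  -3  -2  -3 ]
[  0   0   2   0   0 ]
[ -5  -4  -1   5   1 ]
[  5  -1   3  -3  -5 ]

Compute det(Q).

Expand along row 3 (it has 4 zeros):
  + (2) · M_33   where M_33 = det([0 1 0 2; -4 -3 -2 -3; -5 -4 5 1; 5 -1 -3 -5]) = 138
det = (+1)·(2)·(138) = 276

276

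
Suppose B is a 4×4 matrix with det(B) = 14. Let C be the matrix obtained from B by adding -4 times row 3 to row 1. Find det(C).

14

Adding a multiple of one row to another leaves the determinant unchanged.
det(C) = (1)·(14) = 14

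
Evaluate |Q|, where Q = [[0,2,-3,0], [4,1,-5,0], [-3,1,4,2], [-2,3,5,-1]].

Expand along row 1 (it has 2 zeros):
  − (2) · M_12   where M_12 = det([4 -5 0; -3 4 2; -2 5 -1]) = -21
  + (-3) · M_13   where M_13 = det([4 1 0; -3 1 2; -2 3 -1]) = -35
det = (-1)·(2)·(-21) + (+1)·(-3)·(-35) = 147

The determinant is 147.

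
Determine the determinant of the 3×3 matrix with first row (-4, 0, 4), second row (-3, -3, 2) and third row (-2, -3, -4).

-60

Expand along column 2:
  + (-3) · |-4 4; -2 -4| = (-3)·(16 − (-8)) = -72
  − (-3) · |-4 4; -3 2| = −(-3)·(-8 − (-12)) = 12
Sum: (-72) + (12) = -60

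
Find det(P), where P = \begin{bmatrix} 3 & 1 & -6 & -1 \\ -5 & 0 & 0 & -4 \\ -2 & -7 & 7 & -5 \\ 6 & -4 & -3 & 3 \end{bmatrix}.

-977

Expand along row 2 (it has 2 zeros):
  − (-5) · M_21   where M_21 = det([1 -6 -1; -7 7 -5; -4 -3 3]) = -289
  + (-4) · M_24   where M_24 = det([3 1 -6; -2 -7 7; 6 -4 -3]) = -117
det = (-1)·(-5)·(-289) + (+1)·(-4)·(-117) = -977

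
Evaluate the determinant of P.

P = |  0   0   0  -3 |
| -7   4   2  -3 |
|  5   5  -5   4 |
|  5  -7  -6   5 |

Expand along row 1 (it has 3 zeros):
  − (-3) · M_14   where M_14 = det([-7 4 2; 5 5 -5; 5 -7 -6]) = 355
det = (-1)·(-3)·(355) = 1065

The determinant is 1065.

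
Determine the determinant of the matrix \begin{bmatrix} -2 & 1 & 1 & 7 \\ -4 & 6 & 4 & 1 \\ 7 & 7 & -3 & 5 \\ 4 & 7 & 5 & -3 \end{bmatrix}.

Expand along row 1:
  + (-2) · M_11   where M_11 = det([6 4 1; 7 -3 5; 7 5 -3]) = 184
  − (1) · M_12   where M_12 = det([-4 4 1; 7 -3 5; 4 5 -3]) = 275
  + (1) · M_13   where M_13 = det([-4 6 1; 7 7 5; 4 7 -3]) = 491
  − (7) · M_14   where M_14 = det([-4 6 4; 7 7 -3; 4 7 5]) = -422
det = (+1)·(-2)·(184) + (-1)·(1)·(275) + (+1)·(1)·(491) + (-1)·(7)·(-422) = 2802

The determinant is 2802.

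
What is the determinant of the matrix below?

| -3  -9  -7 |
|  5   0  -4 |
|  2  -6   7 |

Expand along row 2:
  − 5 · |-9 -7; -6 7| = −5·(-63 − 42) = 525
  − (-4) · |-3 -9; 2 -6| = −(-4)·(18 − (-18)) = 144
Sum: (525) + (144) = 669

The determinant is 669.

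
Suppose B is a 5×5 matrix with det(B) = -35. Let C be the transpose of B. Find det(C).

det(Bᵀ) = det(B).
det(C) = (1)·(-35) = -35

The determinant is -35.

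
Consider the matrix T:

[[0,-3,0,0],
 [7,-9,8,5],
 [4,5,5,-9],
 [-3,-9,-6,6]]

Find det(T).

Expand along row 1 (it has 3 zeros):
  − (-3) · M_12   where M_12 = det([7 8 5; 4 5 -9; -3 -6 6]) = -189
det = (-1)·(-3)·(-189) = -567

-567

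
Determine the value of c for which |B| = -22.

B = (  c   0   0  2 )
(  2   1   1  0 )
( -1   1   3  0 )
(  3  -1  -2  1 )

c = -4

Expanding along the column containing c, det(B) is linear in c: det(B) = (2)·c + (-14).
Set (2)·c + (-14) = -22  ⇒  (2)·c = -8  ⇒  c = -4.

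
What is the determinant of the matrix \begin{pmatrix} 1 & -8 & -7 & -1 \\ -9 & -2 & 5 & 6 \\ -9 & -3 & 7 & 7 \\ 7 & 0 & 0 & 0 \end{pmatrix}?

The determinant is -581.

Expand along row 4 (it has 3 zeros):
  − (7) · M_41   where M_41 = det([-8 -7 -1; -2 5 6; -3 7 7]) = 83
det = (-1)·(7)·(83) = -581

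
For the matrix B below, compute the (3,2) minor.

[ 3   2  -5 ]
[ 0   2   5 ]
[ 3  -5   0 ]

15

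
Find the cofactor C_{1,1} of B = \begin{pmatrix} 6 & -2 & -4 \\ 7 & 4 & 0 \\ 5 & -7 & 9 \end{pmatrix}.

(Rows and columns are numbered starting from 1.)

The cofactor is 36.

Delete row 1 and column 1; the remaining 2×2 submatrix is [4 0; -7 9].
Its determinant is 4·9 − 0·(-7) = 36.
The cofactor carries sign (−1)^(1+1) = +1, so C_{1,1} = +(36) = 36.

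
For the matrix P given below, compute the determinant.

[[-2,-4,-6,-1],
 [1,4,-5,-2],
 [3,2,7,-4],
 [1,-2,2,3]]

det(P) = 534

Expand along row 1:
  + (-2) · M_11   where M_11 = det([4 -5 -2; 2 7 -4; -2 2 3]) = 70
  − (-4) · M_12   where M_12 = det([1 -5 -2; 3 7 -4; 1 2 3]) = 96
  + (-6) · M_13   where M_13 = det([1 4 -2; 3 2 -4; 1 -2 3]) = -38
  − (-1) · M_14   where M_14 = det([1 4 -5; 3 2 7; 1 -2 2]) = 62
det = (+1)·(-2)·(70) + (-1)·(-4)·(96) + (+1)·(-6)·(-38) + (-1)·(-1)·(62) = 534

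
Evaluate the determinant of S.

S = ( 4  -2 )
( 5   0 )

10

det(S) = 4·0 − (-2)·5 = 0 − (-10) = 10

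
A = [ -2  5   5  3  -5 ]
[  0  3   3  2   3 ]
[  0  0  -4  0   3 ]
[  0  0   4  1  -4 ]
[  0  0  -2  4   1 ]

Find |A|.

A is block upper-triangular with a 2×2 block and a 3×3 block on the diagonal, so its determinant equals the product of the determinants of the diagonal blocks.
det of the 2×2 block = -6
det of the 3×3 block = -14
det = (-6)·(-14) = 84

84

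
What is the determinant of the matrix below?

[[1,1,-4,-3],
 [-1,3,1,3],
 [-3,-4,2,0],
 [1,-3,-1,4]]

The determinant is -301.

Expand along row 3 (it has 1 zero):
  + (-3) · M_31   where M_31 = det([1 -4 -3; 3 1 3; -3 -1 4]) = 91
  − (-4) · M_32   where M_32 = det([1 -4 -3; -1 1 3; 1 -1 4]) = -21
  + (2) · M_33   where M_33 = det([1 1 -3; -1 3 3; 1 -3 4]) = 28
det = (+1)·(-3)·(91) + (-1)·(-4)·(-21) + (+1)·(2)·(28) = -301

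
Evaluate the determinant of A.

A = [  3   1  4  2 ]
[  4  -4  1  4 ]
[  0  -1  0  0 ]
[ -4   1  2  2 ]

|A| = -90

Expand along row 3 (it has 3 zeros):
  − (-1) · M_32   where M_32 = det([3 4 2; 4 1 4; -4 2 2]) = -90
det = (-1)·(-1)·(-90) = -90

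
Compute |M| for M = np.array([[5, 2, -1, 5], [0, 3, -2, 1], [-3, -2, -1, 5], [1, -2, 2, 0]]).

-68

Expand along row 2 (it has 1 zero):
  + (3) · M_22   where M_22 = det([5 -1 5; -3 -1 5; 1 2 0]) = -80
  − (-2) · M_23   where M_23 = det([5 2 5; -3 -2 5; 1 -2 0]) = 100
  + (1) · M_24   where M_24 = det([5 2 -1; -3 -2 -1; 1 -2 2]) = -28
det = (+1)·(3)·(-80) + (-1)·(-2)·(100) + (+1)·(1)·(-28) = -68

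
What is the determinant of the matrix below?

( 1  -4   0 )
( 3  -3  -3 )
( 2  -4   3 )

Expand along row 1:
  + 1 · |-3 -3; -4 3| = 1·(-9 − 12) = -21
  − (-4) · |3 -3; 2 3| = −(-4)·(9 − (-6)) = 60
Sum: (-21) + (60) = 39

39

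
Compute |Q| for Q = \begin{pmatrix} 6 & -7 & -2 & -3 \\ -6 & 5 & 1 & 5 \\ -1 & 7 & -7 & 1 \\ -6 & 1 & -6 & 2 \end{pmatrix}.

|Q| = -1241

Expand along row 1:
  + (6) · M_11   where M_11 = det([5 1 5; 7 -7 1; 1 -6 2]) = -228
  − (-7) · M_12   where M_12 = det([-6 1 5; -1 -7 1; -6 -6 2]) = -136
  + (-2) · M_13   where M_13 = det([-6 5 5; -1 7 1; -6 1 2]) = 107
  − (-3) · M_14   where M_14 = det([-6 5 1; -1 7 -7; -6 1 -6]) = 431
det = (+1)·(6)·(-228) + (-1)·(-7)·(-136) + (+1)·(-2)·(107) + (-1)·(-3)·(431) = -1241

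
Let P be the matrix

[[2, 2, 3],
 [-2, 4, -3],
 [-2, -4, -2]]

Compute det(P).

12

Expand along row 1:
  + 2 · |4 -3; -4 -2| = 2·(-8 − 12) = -40
  − 2 · |-2 -3; -2 -2| = −2·(4 − 6) = 4
  + 3 · |-2 4; -2 -4| = 3·(8 − (-8)) = 48
Sum: (-40) + (4) + (48) = 12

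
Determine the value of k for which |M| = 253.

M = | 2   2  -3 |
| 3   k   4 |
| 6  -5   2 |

Expanding along the row containing k, det(M) is linear in k: det(M) = (22)·k + (121).
Set (22)·k + (121) = 253  ⇒  (22)·k = 132  ⇒  k = 6.

6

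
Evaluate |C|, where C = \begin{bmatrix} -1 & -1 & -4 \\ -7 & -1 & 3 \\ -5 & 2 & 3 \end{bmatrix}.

Expand along row 1:
  + (-1) · |-1 3; 2 3| = (-1)·(-3 − 6) = 9
  − (-1) · |-7 3; -5 3| = −(-1)·(-21 − (-15)) = -6
  + (-4) · |-7 -1; -5 2| = (-4)·(-14 − 5) = 76
Sum: (9) + (-6) + (76) = 79

|C| = 79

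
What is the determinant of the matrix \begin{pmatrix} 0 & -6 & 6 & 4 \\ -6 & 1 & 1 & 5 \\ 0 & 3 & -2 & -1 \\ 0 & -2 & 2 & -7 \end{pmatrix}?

The determinant is 300.

Expand along column 1 (it has 3 zeros):
  − (-6) · M_21   where M_21 = det([-6 6 4; 3 -2 -1; -2 2 -7]) = 50
det = (-1)·(-6)·(50) = 300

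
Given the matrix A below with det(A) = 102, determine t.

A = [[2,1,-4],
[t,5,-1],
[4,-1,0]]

Expanding along the row containing t, det(A) is linear in t: det(A) = (4)·t + (74).
Set (4)·t + (74) = 102  ⇒  (4)·t = 28  ⇒  t = 7.

7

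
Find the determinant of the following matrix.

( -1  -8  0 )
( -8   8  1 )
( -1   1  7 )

Expand along column 3:
  − 1 · |-1 -8; -1 1| = −1·(-1 − 8) = 9
  + 7 · |-1 -8; -8 8| = 7·(-8 − 64) = -504
Sum: (9) + (-504) = -495

-495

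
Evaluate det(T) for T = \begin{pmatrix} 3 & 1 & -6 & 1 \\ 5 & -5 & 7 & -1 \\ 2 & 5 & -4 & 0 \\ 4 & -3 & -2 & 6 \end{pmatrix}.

The determinant is -1172.

Expand along row 3 (it has 1 zero):
  + (2) · M_31   where M_31 = det([1 -6 1; -5 7 -1; -3 -2 6]) = -127
  − (5) · M_32   where M_32 = det([3 -6 1; 5 7 -1; 4 -2 6]) = 286
  + (-4) · M_33   where M_33 = det([3 1 1; 5 -5 -1; 4 -3 6]) = -128
det = (+1)·(2)·(-127) + (-1)·(5)·(286) + (+1)·(-4)·(-128) = -1172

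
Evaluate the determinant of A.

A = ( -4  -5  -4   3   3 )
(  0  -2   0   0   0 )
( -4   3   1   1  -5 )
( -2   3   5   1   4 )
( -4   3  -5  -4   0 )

Expand along row 2 (it has 4 zeros):
  + (-2) · M_22   where M_22 = det([-4 -4 3 3; -4 1 1 -5; -2 5 1 4; -4 -5 -4 0]) = -1816
det = (+1)·(-2)·(-1816) = 3632

3632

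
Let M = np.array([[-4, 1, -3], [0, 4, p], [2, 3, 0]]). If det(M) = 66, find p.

3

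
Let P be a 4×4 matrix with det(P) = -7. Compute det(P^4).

2401

det(P^4) = (det P)^4 = (-7)^4 = 2401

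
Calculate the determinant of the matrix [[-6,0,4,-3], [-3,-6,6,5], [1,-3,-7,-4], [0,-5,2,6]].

Expand along row 1 (it has 1 zero):
  + (-6) · M_11   where M_11 = det([-6 6 5; -3 -7 -4; -5 2 6]) = 227
  + (4) · M_13   where M_13 = det([-3 -6 5; 1 -3 -4; 0 -5 6]) = 125
  − (-3) · M_14   where M_14 = det([-3 -6 6; 1 -3 -7; 0 -5 2]) = 105
det = (+1)·(-6)·(227) + (+1)·(4)·(125) + (-1)·(-3)·(105) = -547

The determinant is -547.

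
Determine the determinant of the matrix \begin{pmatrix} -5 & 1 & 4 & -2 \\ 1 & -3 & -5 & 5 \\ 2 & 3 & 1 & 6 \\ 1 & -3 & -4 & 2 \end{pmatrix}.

-46

Expand along row 1:
  + (-5) · M_11   where M_11 = det([-3 -5 5; 3 1 6; -3 -4 2]) = -3
  − (1) · M_12   where M_12 = det([1 -5 5; 2 1 6; 1 -4 2]) = -29
  + (4) · M_13   where M_13 = det([1 -3 5; 2 3 6; 1 -3 2]) = -27
  − (-2) · M_14   where M_14 = det([1 -3 -5; 2 3 1; 1 -3 -4]) = 9
det = (+1)·(-5)·(-3) + (-1)·(1)·(-29) + (+1)·(4)·(-27) + (-1)·(-2)·(9) = -46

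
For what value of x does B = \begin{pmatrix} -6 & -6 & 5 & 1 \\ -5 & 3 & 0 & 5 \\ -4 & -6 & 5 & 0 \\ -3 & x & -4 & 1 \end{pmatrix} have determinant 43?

4

Expanding along the row containing x, det(B) is linear in x: det(B) = (25)·x + (-57).
Set (25)·x + (-57) = 43  ⇒  (25)·x = 100  ⇒  x = 4.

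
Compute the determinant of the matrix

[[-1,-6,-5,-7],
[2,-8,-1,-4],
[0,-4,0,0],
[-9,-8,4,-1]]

Expand along row 3 (it has 3 zeros):
  − (-4) · M_32   where M_32 = det([-1 -5 -7; 2 -1 -4; -9 4 -1]) = -200
det = (-1)·(-4)·(-200) = -800

The determinant is -800.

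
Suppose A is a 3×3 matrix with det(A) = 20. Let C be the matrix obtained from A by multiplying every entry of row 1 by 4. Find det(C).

The determinant is 80.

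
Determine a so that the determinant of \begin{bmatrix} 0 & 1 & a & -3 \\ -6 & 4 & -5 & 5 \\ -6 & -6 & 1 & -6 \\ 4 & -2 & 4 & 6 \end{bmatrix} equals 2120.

Expanding along the column containing a, det(B) is linear in a: det(B) = (516)·a + (572).
Set (516)·a + (572) = 2120  ⇒  (516)·a = 1548  ⇒  a = 3.

3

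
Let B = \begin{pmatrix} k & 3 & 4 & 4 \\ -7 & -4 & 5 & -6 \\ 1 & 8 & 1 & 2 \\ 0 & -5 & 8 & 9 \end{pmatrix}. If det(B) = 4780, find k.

k = -6

Expanding along the column containing k, det(B) is linear in k: det(B) = (-796)·k + (4).
Set (-796)·k + (4) = 4780  ⇒  (-796)·k = 4776  ⇒  k = -6.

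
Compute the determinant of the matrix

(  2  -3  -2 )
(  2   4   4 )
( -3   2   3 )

Expand along row 1:
  + 2 · |4 4; 2 3| = 2·(12 − 8) = 8
  − (-3) · |2 4; -3 3| = −(-3)·(6 − (-12)) = 54
  + (-2) · |2 4; -3 2| = (-2)·(4 − (-12)) = -32
Sum: (8) + (54) + (-32) = 30

The determinant is 30.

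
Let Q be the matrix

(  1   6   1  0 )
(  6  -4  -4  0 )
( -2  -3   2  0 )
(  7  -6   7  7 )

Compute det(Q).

The determinant is -490.

Expand along column 4 (it has 3 zeros):
  + (7) · M_44   where M_44 = det([1 6 1; 6 -4 -4; -2 -3 2]) = -70
det = (+1)·(7)·(-70) = -490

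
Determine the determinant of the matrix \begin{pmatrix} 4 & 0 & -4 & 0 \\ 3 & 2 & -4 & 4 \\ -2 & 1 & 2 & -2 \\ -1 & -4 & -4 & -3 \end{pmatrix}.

Expand along row 1 (it has 2 zeros):
  + (4) · M_11   where M_11 = det([2 -4 4; 1 2 -2; -4 -4 -3]) = -56
  + (-4) · M_13   where M_13 = det([3 2 4; -2 1 -2; -1 -4 -3]) = -5
det = (+1)·(4)·(-56) + (+1)·(-4)·(-5) = -204

-204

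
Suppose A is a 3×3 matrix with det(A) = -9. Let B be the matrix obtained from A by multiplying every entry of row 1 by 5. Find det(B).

Scaling one row by 5 multiplies the determinant by 5.
det(B) = (5)·(-9) = -45

-45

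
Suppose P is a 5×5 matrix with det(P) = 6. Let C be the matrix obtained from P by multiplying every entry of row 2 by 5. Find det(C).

Scaling one row by 5 multiplies the determinant by 5.
det(C) = (5)·(6) = 30

30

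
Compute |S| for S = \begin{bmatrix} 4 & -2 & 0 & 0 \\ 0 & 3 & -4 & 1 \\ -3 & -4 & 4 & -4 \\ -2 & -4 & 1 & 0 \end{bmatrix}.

-214

Expand along row 1 (it has 2 zeros):
  + (4) · M_11   where M_11 = det([3 -4 1; -4 4 -4; -4 1 0]) = -40
  − (-2) · M_12   where M_12 = det([0 -4 1; -3 4 -4; -2 1 0]) = -27
det = (+1)·(4)·(-40) + (-1)·(-2)·(-27) = -214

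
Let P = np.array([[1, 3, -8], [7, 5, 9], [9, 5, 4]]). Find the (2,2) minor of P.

76

Delete row 2 and column 2; the remaining 2×2 submatrix is [1 -8; 9 4].
Its determinant is 1·4 − (-8)·9 = 76.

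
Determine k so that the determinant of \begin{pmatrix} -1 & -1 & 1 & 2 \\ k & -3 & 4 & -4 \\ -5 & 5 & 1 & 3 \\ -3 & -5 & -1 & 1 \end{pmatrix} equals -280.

Expanding along the column containing k, det(A) is linear in k: det(A) = (24)·k + (-472).
Set (24)·k + (-472) = -280  ⇒  (24)·k = 192  ⇒  k = 8.

8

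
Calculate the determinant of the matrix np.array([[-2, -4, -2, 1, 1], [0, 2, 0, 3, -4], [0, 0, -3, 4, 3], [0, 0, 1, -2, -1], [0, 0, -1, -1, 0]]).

The matrix is block upper-triangular with a 2×2 block and a 3×3 block on the diagonal, so its determinant equals the product of the determinants of the diagonal blocks.
det of the 2×2 block = -4
det of the 3×3 block = -2
det = (-4)·(-2) = 8

8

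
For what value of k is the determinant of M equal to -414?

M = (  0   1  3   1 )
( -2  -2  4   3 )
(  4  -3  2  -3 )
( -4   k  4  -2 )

Expanding along the row containing k, det(M) is linear in k: det(M) = (-2)·k + (-424).
Set (-2)·k + (-424) = -414  ⇒  (-2)·k = 10  ⇒  k = -5.

k = -5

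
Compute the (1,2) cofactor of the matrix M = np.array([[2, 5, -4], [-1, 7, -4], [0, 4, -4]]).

Delete row 1 and column 2; the remaining 2×2 submatrix is [-1 -4; 0 -4].
Its determinant is (-1)·(-4) − (-4)·0 = 4.
The cofactor carries sign (−1)^(1+2) = −1, so C_{1,2} = −(4) = -4.

-4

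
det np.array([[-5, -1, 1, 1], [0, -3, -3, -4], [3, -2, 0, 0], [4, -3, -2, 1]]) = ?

Expand along row 3 (it has 2 zeros):
  + (3) · M_31   where M_31 = det([-1 1 1; -3 -3 -4; -3 -2 1]) = 23
  − (-2) · M_32   where M_32 = det([-5 1 1; 0 -3 -4; 4 -2 1]) = 51
det = (+1)·(3)·(23) + (-1)·(-2)·(51) = 171

171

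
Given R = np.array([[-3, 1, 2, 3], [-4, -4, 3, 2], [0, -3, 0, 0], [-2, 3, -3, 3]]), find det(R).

det(R) = 75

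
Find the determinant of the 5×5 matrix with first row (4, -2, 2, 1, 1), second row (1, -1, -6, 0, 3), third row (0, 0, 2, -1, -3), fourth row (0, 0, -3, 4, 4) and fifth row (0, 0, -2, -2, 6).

The matrix is block upper-triangular with a 2×2 block and a 3×3 block on the diagonal, so its determinant equals the product of the determinants of the diagonal blocks.
det of the 2×2 block = -2
det of the 3×3 block = 12
det = (-2)·(12) = -24

The determinant is -24.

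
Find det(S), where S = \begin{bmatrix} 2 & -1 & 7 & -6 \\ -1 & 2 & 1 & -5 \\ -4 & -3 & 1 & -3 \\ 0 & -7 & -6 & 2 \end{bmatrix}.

-1305

Expand along row 4 (it has 1 zero):
  + (-7) · M_42   where M_42 = det([2 7 -6; -1 1 -5; -4 1 -3]) = 105
  − (-6) · M_43   where M_43 = det([2 -1 -6; -1 2 -5; -4 -3 -3]) = -125
  + (2) · M_44   where M_44 = det([2 -1 7; -1 2 1; -4 -3 1]) = 90
det = (+1)·(-7)·(105) + (-1)·(-6)·(-125) + (+1)·(2)·(90) = -1305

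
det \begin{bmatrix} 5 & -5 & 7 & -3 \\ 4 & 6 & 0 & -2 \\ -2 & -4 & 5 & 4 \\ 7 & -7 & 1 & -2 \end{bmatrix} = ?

1826

Expand along row 2 (it has 1 zero):
  − (4) · M_21   where M_21 = det([-5 7 -3; -4 5 4; -7 1 -2]) = -275
  + (6) · M_22   where M_22 = det([5 7 -3; -2 5 4; 7 1 -2]) = 209
  + (-2) · M_24   where M_24 = det([5 -5 7; -2 -4 5; 7 -7 1]) = 264
det = (-1)·(4)·(-275) + (+1)·(6)·(209) + (+1)·(-2)·(264) = 1826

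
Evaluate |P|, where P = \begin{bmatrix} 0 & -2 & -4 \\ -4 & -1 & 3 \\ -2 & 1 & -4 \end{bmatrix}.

The determinant is 68.

Expand along column 1:
  − (-4) · |-2 -4; 1 -4| = −(-4)·(8 − (-4)) = 48
  + (-2) · |-2 -4; -1 3| = (-2)·(-6 − 4) = 20
Sum: (48) + (20) = 68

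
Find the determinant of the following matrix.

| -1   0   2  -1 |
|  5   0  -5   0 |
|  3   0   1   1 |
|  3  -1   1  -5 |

The determinant is 25.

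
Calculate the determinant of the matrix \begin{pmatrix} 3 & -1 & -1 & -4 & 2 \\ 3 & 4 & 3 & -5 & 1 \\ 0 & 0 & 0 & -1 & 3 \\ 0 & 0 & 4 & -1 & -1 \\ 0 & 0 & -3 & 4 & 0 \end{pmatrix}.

The matrix is block upper-triangular with a 2×2 block and a 3×3 block on the diagonal, so its determinant equals the product of the determinants of the diagonal blocks.
det of the 2×2 block = 15
det of the 3×3 block = 36
det = (15)·(36) = 540

The determinant is 540.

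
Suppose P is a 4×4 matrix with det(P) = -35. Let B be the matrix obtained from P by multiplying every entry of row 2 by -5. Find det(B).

det(B) = 175

Scaling one row by -5 multiplies the determinant by -5.
det(B) = (-5)·(-35) = 175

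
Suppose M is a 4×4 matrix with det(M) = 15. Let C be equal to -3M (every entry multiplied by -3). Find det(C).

For a 4×4 matrix, det(-3M) = (-3)^4·det(M) = 81·det(M).
det(C) = (81)·(15) = 1215

The determinant is 1215.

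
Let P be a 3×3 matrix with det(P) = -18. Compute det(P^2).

324

det(P^2) = (det P)^2 = (-18)^2 = 324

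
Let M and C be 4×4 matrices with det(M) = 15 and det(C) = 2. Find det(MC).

The determinant is 30.

det(MC) = det(M)·det(C) = (15)·(2) = 30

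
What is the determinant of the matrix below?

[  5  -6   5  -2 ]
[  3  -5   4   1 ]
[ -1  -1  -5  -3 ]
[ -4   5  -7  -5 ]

-108

Expand along row 1:
  + (5) · M_11   where M_11 = det([-5 4 1; -1 -5 -3; 5 -7 -5]) = -68
  − (-6) · M_12   where M_12 = det([3 4 1; -1 -5 -3; -4 -7 -5]) = 27
  + (5) · M_13   where M_13 = det([3 -5 1; -1 -1 -3; -4 5 -5]) = 16
  − (-2) · M_14   where M_14 = det([3 -5 4; -1 -1 -5; -4 5 -7]) = -5
det = (+1)·(5)·(-68) + (-1)·(-6)·(27) + (+1)·(5)·(16) + (-1)·(-2)·(-5) = -108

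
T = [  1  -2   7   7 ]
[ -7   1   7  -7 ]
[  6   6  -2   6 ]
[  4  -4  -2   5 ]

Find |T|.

The determinant is 716.

Expand along row 1:
  + (1) · M_11   where M_11 = det([1 7 -7; 6 -2 6; -4 -2 5]) = -236
  − (-2) · M_12   where M_12 = det([-7 7 -7; 6 -2 6; 4 -2 5]) = -28
  + (7) · M_13   where M_13 = det([-7 1 -7; 6 6 6; 4 -4 5]) = -48
  − (7) · M_14   where M_14 = det([-7 1 7; 6 6 -2; 4 -4 -2]) = -192
det = (+1)·(1)·(-236) + (-1)·(-2)·(-28) + (+1)·(7)·(-48) + (-1)·(7)·(-192) = 716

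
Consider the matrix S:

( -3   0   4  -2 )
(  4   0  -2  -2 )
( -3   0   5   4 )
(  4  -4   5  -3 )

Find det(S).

Expand along column 2 (it has 3 zeros):
  + (-4) · M_42   where M_42 = det([-3 4 -2; 4 -2 -2; -3 5 4]) = -74
det = (+1)·(-4)·(-74) = 296

296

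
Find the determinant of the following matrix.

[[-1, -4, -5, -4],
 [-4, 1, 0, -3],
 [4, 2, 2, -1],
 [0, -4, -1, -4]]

Expand along row 2 (it has 1 zero):
  − (-4) · M_21   where M_21 = det([-4 -5 -4; 2 2 -1; -4 -1 -4]) = -48
  + (1) · M_22   where M_22 = det([-1 -5 -4; 4 2 -1; 0 -1 -4]) = -55
  + (-3) · M_24   where M_24 = det([-1 -4 -5; 4 2 2; 0 -4 -1]) = 58
det = (-1)·(-4)·(-48) + (+1)·(1)·(-55) + (+1)·(-3)·(58) = -421

-421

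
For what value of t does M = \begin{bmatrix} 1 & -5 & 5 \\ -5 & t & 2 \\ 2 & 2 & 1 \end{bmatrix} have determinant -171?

Expanding along the row containing t, det(M) is linear in t: det(M) = (-9)·t + (-99).
Set (-9)·t + (-99) = -171  ⇒  (-9)·t = -72  ⇒  t = 8.

8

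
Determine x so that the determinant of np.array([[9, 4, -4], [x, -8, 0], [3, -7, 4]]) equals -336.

x = 4

Expanding along the column containing x, det(A) is linear in x: det(A) = (12)·x + (-384).
Set (12)·x + (-384) = -336  ⇒  (12)·x = 48  ⇒  x = 4.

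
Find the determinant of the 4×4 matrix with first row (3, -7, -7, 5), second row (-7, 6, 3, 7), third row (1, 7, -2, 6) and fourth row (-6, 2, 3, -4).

Expand along row 1:
  + (3) · M_11   where M_11 = det([6 3 7; 7 -2 6; 2 3 -4]) = 235
  − (-7) · M_12   where M_12 = det([-7 3 7; 1 -2 6; -6 3 -4]) = -89
  + (-7) · M_13   where M_13 = det([-7 6 7; 1 7 6; -6 2 -4]) = 396
  − (5) · M_14   where M_14 = det([-7 6 3; 1 7 -2; -6 2 3]) = 11
det = (+1)·(3)·(235) + (-1)·(-7)·(-89) + (+1)·(-7)·(396) + (-1)·(5)·(11) = -2745

-2745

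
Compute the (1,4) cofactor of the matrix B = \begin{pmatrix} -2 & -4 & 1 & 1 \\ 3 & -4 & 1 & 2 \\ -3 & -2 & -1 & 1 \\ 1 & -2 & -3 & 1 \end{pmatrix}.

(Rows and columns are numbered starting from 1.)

-60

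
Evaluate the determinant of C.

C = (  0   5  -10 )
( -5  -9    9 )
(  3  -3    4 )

-185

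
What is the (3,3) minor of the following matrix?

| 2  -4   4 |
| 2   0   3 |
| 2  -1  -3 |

Delete row 3 and column 3; the remaining 2×2 submatrix is [2 -4; 2 0].
Its determinant is 2·0 − (-4)·2 = 8.

8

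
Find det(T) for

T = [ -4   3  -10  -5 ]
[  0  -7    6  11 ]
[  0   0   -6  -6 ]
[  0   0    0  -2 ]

T is upper triangular, so det(T) is the product of the diagonal entries:
det = (-4) · (-7) · (-6) · (-2) = 336

336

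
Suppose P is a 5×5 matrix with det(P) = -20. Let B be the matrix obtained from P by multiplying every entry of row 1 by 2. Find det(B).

-40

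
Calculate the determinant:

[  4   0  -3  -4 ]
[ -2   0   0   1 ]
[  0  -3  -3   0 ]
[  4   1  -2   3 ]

Expand along row 2 (it has 2 zeros):
  − (-2) · M_21   where M_21 = det([0 -3 -4; -3 -3 0; 1 -2 3]) = -63
  + (1) · M_24   where M_24 = det([4 0 -3; 0 -3 -3; 4 1 -2]) = 0
det = (-1)·(-2)·(-63) + (+1)·(1)·(0) = -126

-126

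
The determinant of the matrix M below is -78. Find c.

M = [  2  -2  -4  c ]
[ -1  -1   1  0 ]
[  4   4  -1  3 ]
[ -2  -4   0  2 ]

Expanding along the column containing c, det(M) is linear in c: det(M) = (6)·c + (-36).
Set (6)·c + (-36) = -78  ⇒  (6)·c = -42  ⇒  c = -7.

-7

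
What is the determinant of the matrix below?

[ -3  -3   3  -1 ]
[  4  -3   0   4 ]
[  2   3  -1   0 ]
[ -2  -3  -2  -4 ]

-150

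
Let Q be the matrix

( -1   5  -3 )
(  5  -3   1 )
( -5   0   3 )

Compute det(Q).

det(Q) = -46

Expand along column 2:
  − 5 · |5 1; -5 3| = −5·(15 − (-5)) = -100
  + (-3) · |-1 -3; -5 3| = (-3)·(-3 − 15) = 54
Sum: (-100) + (54) = -46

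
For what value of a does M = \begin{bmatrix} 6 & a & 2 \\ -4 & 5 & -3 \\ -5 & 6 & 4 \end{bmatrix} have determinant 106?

a = -4

Expanding along the column containing a, det(M) is linear in a: det(M) = (31)·a + (230).
Set (31)·a + (230) = 106  ⇒  (31)·a = -124  ⇒  a = -4.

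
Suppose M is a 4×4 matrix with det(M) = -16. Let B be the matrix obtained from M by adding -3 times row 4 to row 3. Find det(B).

Adding a multiple of one row to another leaves the determinant unchanged.
det(B) = (1)·(-16) = -16

-16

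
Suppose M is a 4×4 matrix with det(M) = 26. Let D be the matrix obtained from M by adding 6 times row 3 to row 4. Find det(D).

The determinant is 26.

Adding a multiple of one row to another leaves the determinant unchanged.
det(D) = (1)·(26) = 26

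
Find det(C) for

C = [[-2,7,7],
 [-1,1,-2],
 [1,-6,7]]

det(C) = 80

Expand along column 1:
  + (-2) · |1 -2; -6 7| = (-2)·(7 − 12) = 10
  − (-1) · |7 7; -6 7| = −(-1)·(49 − (-42)) = 91
  + 1 · |7 7; 1 -2| = 1·(-14 − 7) = -21
Sum: (10) + (91) + (-21) = 80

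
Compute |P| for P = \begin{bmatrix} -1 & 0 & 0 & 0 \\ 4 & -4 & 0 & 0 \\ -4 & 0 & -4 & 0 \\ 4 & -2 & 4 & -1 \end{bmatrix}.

P is lower triangular, so det(P) is the product of the diagonal entries:
det = (-1) · (-4) · (-4) · (-1) = 16

16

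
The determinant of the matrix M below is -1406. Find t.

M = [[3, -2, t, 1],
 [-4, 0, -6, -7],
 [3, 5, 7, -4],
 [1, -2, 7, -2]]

1

Expanding along the column containing t, det(M) is linear in t: det(M) = (149)·t + (-1555).
Set (149)·t + (-1555) = -1406  ⇒  (149)·t = 149  ⇒  t = 1.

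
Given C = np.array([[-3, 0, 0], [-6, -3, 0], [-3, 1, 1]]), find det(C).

C is lower triangular, so det(C) is the product of the diagonal entries:
det = (-3) · (-3) · (1) = 9

9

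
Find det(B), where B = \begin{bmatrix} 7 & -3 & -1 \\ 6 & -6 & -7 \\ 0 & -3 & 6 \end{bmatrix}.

|B| = -273

Expand along column 1:
  + 7 · |-6 -7; -3 6| = 7·(-36 − 21) = -399
  − 6 · |-3 -1; -3 6| = −6·(-18 − 3) = 126
Sum: (-399) + (126) = -273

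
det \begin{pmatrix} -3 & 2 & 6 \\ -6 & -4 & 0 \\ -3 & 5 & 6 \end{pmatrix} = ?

Expand along row 2:
  − (-6) · |2 6; 5 6| = −(-6)·(12 − 30) = -108
  + (-4) · |-3 6; -3 6| = (-4)·(-18 − (-18)) = 0
Sum: (-108) + (0) = -108

The determinant is -108.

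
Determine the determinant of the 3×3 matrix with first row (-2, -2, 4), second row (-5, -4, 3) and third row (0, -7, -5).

108

Expand along row 3:
  − (-7) · |-2 4; -5 3| = −(-7)·(-6 − (-20)) = 98
  + (-5) · |-2 -2; -5 -4| = (-5)·(8 − 10) = 10
Sum: (98) + (10) = 108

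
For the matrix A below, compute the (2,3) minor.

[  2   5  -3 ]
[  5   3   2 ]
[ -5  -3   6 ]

19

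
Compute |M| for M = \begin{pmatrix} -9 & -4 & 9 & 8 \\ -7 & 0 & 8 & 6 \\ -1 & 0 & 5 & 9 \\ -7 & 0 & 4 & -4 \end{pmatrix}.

Expand along column 2 (it has 3 zeros):
  − (-4) · M_12   where M_12 = det([-7 8 6; -1 5 9; -7 4 -4]) = 42
det = (-1)·(-4)·(42) = 168

168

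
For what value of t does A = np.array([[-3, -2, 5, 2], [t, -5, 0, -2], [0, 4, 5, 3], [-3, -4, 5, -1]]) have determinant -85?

Expanding along the row containing t, det(A) is linear in t: det(A) = (-80)·t + (-165).
Set (-80)·t + (-165) = -85  ⇒  (-80)·t = 80  ⇒  t = -1.

-1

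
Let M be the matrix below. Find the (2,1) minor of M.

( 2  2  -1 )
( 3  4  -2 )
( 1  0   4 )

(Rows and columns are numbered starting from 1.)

Delete row 2 and column 1; the remaining 2×2 submatrix is [2 -1; 0 4].
Its determinant is 2·4 − (-1)·0 = 8.

8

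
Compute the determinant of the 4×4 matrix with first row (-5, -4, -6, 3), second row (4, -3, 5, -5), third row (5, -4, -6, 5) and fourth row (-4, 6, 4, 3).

-1964

Expand along row 1:
  + (-5) · M_11   where M_11 = det([-3 5 -5; -4 -6 5; 6 4 3]) = 224
  − (-4) · M_12   where M_12 = det([4 5 -5; 5 -6 5; -4 4 3]) = -307
  + (-6) · M_13   where M_13 = det([4 -3 -5; 5 -4 5; -4 6 3]) = -133
  − (3) · M_14   where M_14 = det([4 -3 5; 5 -4 -6; -4 6 4]) = 138
det = (+1)·(-5)·(224) + (-1)·(-4)·(-307) + (+1)·(-6)·(-133) + (-1)·(3)·(138) = -1964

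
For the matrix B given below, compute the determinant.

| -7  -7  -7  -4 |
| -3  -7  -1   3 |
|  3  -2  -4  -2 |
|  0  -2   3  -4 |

|B| = 2229

Expand along row 4 (it has 1 zero):
  + (-2) · M_42   where M_42 = det([-7 -7 -4; -3 -1 3; 3 -4 -2]) = -179
  − (3) · M_43   where M_43 = det([-7 -7 -4; -3 -7 3; 3 -2 -2]) = -269
  + (-4) · M_44   where M_44 = det([-7 -7 -7; -3 -7 -1; 3 -2 -4]) = -266
det = (+1)·(-2)·(-179) + (-1)·(3)·(-269) + (+1)·(-4)·(-266) = 2229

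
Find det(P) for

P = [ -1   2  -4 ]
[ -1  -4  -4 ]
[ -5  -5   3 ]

Expand along column 1:
  + (-1) · |-4 -4; -5 3| = (-1)·(-12 − 20) = 32
  − (-1) · |2 -4; -5 3| = −(-1)·(6 − 20) = -14
  + (-5) · |2 -4; -4 -4| = (-5)·(-8 − 16) = 120
Sum: (32) + (-14) + (120) = 138

138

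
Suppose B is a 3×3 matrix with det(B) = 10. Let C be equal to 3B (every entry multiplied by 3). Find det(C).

For a 3×3 matrix, det(3B) = 3^3·det(B) = 27·det(B).
det(C) = (27)·(10) = 270

|C| = 270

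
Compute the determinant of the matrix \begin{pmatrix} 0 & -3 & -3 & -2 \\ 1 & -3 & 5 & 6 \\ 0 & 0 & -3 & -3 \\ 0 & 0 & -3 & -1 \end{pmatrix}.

The matrix is block upper-triangular with a 2×2 block and a 2×2 block on the diagonal, so its determinant equals the product of the determinants of the diagonal blocks.
det of the 2×2 block = 3
det of the 2×2 block = -6
det = (3)·(-6) = -18

The determinant is -18.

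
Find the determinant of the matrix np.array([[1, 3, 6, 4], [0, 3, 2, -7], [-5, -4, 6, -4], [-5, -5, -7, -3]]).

The determinant is 1427.

Expand along row 2 (it has 1 zero):
  + (3) · M_22   where M_22 = det([1 6 4; -5 6 -4; -5 -7 -3]) = 244
  − (2) · M_23   where M_23 = det([1 3 4; -5 -4 -4; -5 -5 -3]) = 27
  + (-7) · M_24   where M_24 = det([1 3 6; -5 -4 6; -5 -5 -7]) = -107
det = (+1)·(3)·(244) + (-1)·(2)·(27) + (+1)·(-7)·(-107) = 1427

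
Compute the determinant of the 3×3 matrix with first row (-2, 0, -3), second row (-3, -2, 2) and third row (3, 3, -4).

The determinant is 5.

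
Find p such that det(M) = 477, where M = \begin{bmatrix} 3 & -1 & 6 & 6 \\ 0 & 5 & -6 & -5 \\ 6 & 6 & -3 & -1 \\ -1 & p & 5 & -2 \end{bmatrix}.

Expanding along the row containing p, det(M) is linear in p: det(M) = (9)·p + (522).
Set (9)·p + (522) = 477  ⇒  (9)·p = -45  ⇒  p = -5.

p = -5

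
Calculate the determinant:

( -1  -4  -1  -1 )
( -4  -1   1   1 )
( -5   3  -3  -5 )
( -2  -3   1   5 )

Expand along row 1:
  + (-1) · M_11   where M_11 = det([-1 1 1; 3 -3 -5; -3 1 5]) = 4
  − (-4) · M_12   where M_12 = det([-4 1 1; -5 -3 -5; -2 1 5]) = 64
  + (-1) · M_13   where M_13 = det([-4 -1 1; -5 3 -5; -2 -3 5]) = -14
  − (-1) · M_14   where M_14 = det([-4 -1 1; -5 3 -3; -2 -3 1]) = 34
det = (+1)·(-1)·(4) + (-1)·(-4)·(64) + (+1)·(-1)·(-14) + (-1)·(-1)·(34) = 300

300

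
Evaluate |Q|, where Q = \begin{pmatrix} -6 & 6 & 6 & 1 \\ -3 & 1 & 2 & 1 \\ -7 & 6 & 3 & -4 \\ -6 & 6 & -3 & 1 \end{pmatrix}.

-585

Expand along row 1:
  + (-6) · M_11   where M_11 = det([1 2 1; 6 3 -4; 6 -3 1]) = -105
  − (6) · M_12   where M_12 = det([-3 2 1; -7 3 -4; -6 -3 1]) = 128
  + (6) · M_13   where M_13 = det([-3 1 1; -7 6 -4; -6 6 1]) = -65
  − (1) · M_14   where M_14 = det([-3 1 2; -7 6 3; -6 6 -3]) = 57
det = (+1)·(-6)·(-105) + (-1)·(6)·(128) + (+1)·(6)·(-65) + (-1)·(1)·(57) = -585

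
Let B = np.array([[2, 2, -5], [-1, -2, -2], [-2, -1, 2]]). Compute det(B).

Expand along row 1:
  + 2 · |-2 -2; -1 2| = 2·(-4 − 2) = -12
  − 2 · |-1 -2; -2 2| = −2·(-2 − 4) = 12
  + (-5) · |-1 -2; -2 -1| = (-5)·(1 − 4) = 15
Sum: (-12) + (12) + (15) = 15

15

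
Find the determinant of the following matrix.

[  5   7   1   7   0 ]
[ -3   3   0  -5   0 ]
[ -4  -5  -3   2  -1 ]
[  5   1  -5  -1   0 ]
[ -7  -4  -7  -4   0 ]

3174

Expand along column 5 (it has 4 zeros):
  + (-1) · M_35   where M_35 = det([5 7 1 7; -3 3 0 -5; 5 1 -5 -1; -7 -4 -7 -4]) = -3174
det = (+1)·(-1)·(-3174) = 3174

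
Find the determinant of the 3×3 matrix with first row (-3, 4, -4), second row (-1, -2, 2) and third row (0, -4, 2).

Expand along column 1:
  + (-3) · |-2 2; -4 2| = (-3)·(-4 − (-8)) = -12
  − (-1) · |4 -4; -4 2| = −(-1)·(8 − 16) = -8
Sum: (-12) + (-8) = -20

The determinant is -20.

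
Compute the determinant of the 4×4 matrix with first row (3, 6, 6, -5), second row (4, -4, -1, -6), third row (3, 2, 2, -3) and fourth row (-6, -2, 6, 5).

Expand along row 1:
  + (3) · M_11   where M_11 = det([-4 -1 -6; 2 2 -3; -2 6 5]) = -204
  − (6) · M_12   where M_12 = det([4 -1 -6; 3 2 -3; -6 6 5]) = -71
  + (6) · M_13   where M_13 = det([4 -4 -6; 3 2 -3; -6 -2 5]) = -32
  − (-5) · M_14   where M_14 = det([4 -4 -1; 3 2 2; -6 -2 6]) = 178
det = (+1)·(3)·(-204) + (-1)·(6)·(-71) + (+1)·(6)·(-32) + (-1)·(-5)·(178) = 512

512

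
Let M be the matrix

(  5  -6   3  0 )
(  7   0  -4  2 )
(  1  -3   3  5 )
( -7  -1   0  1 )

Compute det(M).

Expand along row 1 (it has 1 zero):
  + (5) · M_11   where M_11 = det([0 -4 2; -3 3 5; -1 0 1]) = 14
  − (-6) · M_12   where M_12 = det([7 -4 2; 1 3 5; -7 0 1]) = 207
  + (3) · M_13   where M_13 = det([7 0 2; 1 -3 5; -7 -1 1]) = -30
det = (+1)·(5)·(14) + (-1)·(-6)·(207) + (+1)·(3)·(-30) = 1222

det(M) = 1222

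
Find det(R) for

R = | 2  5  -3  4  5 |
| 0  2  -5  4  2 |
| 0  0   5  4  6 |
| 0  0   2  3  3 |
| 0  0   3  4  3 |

-36

R is block upper-triangular with a 2×2 block and a 3×3 block on the diagonal, so its determinant equals the product of the determinants of the diagonal blocks.
det of the 2×2 block = 4
det of the 3×3 block = -9
det = (4)·(-9) = -36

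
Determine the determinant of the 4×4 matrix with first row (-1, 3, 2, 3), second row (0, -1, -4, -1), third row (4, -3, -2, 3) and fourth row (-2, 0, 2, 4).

-252

Expand along row 2 (it has 1 zero):
  + (-1) · M_22   where M_22 = det([-1 2 3; 4 -2 3; -2 2 4]) = -18
  − (-4) · M_23   where M_23 = det([-1 3 3; 4 -3 3; -2 0 4]) = -72
  + (-1) · M_24   where M_24 = det([-1 3 2; 4 -3 -2; -2 0 2]) = -18
det = (+1)·(-1)·(-18) + (-1)·(-4)·(-72) + (+1)·(-1)·(-18) = -252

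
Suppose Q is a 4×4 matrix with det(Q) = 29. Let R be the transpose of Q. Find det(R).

det(Qᵀ) = det(Q).
det(R) = (1)·(29) = 29

29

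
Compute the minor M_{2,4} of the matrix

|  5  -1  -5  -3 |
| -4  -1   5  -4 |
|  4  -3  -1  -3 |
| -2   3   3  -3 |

Delete row 2 and column 4; the remaining 3×3 submatrix is [5 -1 -5; 4 -3 -1; -2 3 3].
Its determinant is -50.

-50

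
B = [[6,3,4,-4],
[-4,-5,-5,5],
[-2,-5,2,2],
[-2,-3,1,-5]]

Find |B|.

Expand along row 1:
  + (6) · M_11   where M_11 = det([-5 -5 5; -5 2 2; -3 1 -5]) = 220
  − (3) · M_12   where M_12 = det([-4 -5 5; -2 2 2; -2 1 -5]) = 128
  + (4) · M_13   where M_13 = det([-4 -5 5; -2 -5 2; -2 -3 -5]) = -74
  − (-4) · M_14   where M_14 = det([-4 -5 -5; -2 -5 2; -2 -3 1]) = 26
det = (+1)·(6)·(220) + (-1)·(3)·(128) + (+1)·(4)·(-74) + (-1)·(-4)·(26) = 744

744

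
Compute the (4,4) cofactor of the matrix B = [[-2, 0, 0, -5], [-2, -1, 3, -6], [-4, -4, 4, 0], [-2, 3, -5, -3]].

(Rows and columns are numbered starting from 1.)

Delete row 4 and column 4; the remaining 3×3 submatrix is [-2 0 0; -2 -1 3; -4 -4 4].
Its determinant is -16.
The cofactor carries sign (−1)^(4+4) = +1, so C_{4,4} = +(-16) = -16.

-16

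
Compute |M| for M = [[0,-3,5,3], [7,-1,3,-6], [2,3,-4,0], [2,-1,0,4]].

Expand along row 1 (it has 1 zero):
  − (-3) · M_12   where M_12 = det([7 3 -6; 2 -4 0; 2 0 4]) = -184
  + (5) · M_13   where M_13 = det([7 -1 -6; 2 3 0; 2 -1 4]) = 140
  − (3) · M_14   where M_14 = det([7 -1 3; 2 3 -4; 2 -1 0]) = -44
det = (-1)·(-3)·(-184) + (+1)·(5)·(140) + (-1)·(3)·(-44) = 280

280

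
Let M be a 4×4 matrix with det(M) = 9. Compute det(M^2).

det(M^2) = (det M)^2 = (9)^2 = 81

81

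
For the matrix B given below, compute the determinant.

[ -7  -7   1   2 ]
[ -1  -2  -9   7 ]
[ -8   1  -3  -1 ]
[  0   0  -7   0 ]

det(B) = 2800

Expand along row 4 (it has 3 zeros):
  − (-7) · M_43   where M_43 = det([-7 -7 2; -1 -2 7; -8 1 -1]) = 400
det = (-1)·(-7)·(400) = 2800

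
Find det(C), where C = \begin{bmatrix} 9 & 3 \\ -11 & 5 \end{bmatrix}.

78

det(C) = 9·5 − 3·(-11) = 45 − (-33) = 78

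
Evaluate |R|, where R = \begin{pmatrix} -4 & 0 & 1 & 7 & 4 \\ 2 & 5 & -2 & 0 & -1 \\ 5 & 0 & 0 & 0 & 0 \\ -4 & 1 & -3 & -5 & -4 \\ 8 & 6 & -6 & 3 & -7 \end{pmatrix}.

Expand along row 3 (it has 4 zeros):
  + (5) · M_31   where M_31 = det([0 1 7 4; 5 -2 0 -1; 1 -3 -5 -4; 6 -6 3 -7]) = 363
det = (+1)·(5)·(363) = 1815

|R| = 1815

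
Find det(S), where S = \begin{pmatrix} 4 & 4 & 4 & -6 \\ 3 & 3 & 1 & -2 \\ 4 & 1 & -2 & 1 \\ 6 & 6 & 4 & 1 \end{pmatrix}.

det(S) = -180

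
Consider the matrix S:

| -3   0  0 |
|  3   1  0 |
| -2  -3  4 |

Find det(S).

det(S) = -12

S is lower triangular, so det(S) is the product of the diagonal entries:
det = (-3) · (1) · (4) = -12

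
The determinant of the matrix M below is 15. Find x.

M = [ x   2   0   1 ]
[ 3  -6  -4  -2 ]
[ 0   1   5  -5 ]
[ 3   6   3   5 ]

Expanding along the row containing x, det(M) is linear in x: det(M) = (-46)·x + (-261).
Set (-46)·x + (-261) = 15  ⇒  (-46)·x = 276  ⇒  x = -6.

-6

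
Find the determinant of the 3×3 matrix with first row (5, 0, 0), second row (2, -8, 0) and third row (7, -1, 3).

The matrix is lower triangular, so the determinant is the product of the diagonal entries:
det = (5) · (-8) · (3) = -120

-120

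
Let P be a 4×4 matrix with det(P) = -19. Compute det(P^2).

The determinant is 361.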